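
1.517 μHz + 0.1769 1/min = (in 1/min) 0.177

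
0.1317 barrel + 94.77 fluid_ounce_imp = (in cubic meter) 0.02363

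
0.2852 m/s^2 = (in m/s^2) 0.2852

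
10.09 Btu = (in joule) 1.065e+04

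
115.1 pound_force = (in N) 512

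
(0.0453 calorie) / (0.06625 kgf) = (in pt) 827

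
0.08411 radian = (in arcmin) 289.1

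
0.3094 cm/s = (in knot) 0.006014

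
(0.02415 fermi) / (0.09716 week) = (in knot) 7.989e-22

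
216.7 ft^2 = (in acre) 0.004975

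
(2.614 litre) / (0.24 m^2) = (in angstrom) 1.089e+08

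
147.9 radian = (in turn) 23.54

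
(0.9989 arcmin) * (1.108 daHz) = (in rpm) 0.03074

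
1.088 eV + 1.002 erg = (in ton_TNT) 2.395e-17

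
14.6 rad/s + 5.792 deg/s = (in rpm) 140.4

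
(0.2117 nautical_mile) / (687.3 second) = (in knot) 1.109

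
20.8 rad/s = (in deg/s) 1192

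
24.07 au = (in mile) 2.237e+09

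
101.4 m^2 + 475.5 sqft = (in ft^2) 1567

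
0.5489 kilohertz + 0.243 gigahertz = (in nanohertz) 2.43e+17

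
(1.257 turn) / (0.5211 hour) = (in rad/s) 0.00421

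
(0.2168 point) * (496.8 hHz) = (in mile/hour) 8.5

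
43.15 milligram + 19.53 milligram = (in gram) 0.06268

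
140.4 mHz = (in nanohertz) 1.404e+08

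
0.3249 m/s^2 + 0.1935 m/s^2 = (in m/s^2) 0.5184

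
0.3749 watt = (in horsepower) 0.0005027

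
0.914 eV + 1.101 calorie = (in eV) 2.875e+19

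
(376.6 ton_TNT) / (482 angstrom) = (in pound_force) 7.349e+18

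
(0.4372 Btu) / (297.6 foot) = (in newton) 5.085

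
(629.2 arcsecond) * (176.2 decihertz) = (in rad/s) 0.05375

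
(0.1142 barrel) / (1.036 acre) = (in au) 2.895e-17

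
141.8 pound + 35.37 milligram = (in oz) 2269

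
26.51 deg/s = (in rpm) 4.418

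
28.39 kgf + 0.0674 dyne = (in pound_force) 62.59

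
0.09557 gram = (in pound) 0.0002107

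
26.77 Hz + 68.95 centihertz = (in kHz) 0.02746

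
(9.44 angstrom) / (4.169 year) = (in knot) 1.396e-17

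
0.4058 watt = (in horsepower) 0.0005442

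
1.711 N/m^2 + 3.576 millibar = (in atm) 0.003546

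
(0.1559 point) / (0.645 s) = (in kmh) 0.000307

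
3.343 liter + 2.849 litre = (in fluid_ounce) 209.4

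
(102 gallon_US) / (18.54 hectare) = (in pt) 0.005903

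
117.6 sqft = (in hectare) 0.001093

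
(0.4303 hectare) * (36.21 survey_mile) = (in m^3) 2.508e+08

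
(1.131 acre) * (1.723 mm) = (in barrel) 49.6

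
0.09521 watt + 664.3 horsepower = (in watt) 4.954e+05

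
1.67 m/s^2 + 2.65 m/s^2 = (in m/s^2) 4.32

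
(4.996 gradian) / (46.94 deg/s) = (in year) 3.037e-09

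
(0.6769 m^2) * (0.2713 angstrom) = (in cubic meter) 1.836e-11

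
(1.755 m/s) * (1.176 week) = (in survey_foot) 4.095e+06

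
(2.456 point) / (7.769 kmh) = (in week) 6.638e-10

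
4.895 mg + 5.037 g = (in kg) 0.005042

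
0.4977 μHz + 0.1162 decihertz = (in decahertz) 0.001162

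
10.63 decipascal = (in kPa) 0.001063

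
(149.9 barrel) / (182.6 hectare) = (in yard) 1.427e-05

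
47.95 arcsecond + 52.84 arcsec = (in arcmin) 1.68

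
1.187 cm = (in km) 1.187e-05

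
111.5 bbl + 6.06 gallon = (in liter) 1.775e+04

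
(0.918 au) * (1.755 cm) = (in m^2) 2.41e+09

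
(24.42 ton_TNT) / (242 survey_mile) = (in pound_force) 5.898e+04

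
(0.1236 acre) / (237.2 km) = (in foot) 0.006918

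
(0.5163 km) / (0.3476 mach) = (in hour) 0.001212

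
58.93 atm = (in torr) 4.479e+04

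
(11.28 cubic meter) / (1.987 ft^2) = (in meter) 61.11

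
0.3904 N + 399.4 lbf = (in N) 1777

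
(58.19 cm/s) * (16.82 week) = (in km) 5920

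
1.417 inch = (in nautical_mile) 1.943e-05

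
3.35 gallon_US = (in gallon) 3.35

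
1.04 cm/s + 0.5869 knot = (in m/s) 0.3123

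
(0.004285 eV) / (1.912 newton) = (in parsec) 1.164e-38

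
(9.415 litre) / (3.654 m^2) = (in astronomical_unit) 1.722e-14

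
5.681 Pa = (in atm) 5.607e-05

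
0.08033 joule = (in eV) 5.014e+17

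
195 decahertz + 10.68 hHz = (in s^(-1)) 3018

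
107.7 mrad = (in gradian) 6.856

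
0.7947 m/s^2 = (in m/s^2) 0.7947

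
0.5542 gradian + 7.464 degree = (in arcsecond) 2.867e+04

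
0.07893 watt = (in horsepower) 0.0001058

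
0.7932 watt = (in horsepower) 0.001064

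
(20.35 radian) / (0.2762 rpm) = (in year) 2.231e-05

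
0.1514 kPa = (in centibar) 0.1514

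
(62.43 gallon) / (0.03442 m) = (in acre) 0.001697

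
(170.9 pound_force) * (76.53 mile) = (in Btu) 8.874e+04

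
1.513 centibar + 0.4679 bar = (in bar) 0.483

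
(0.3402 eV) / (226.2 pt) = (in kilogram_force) 6.965e-20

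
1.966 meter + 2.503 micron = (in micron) 1.966e+06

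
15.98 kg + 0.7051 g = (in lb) 35.23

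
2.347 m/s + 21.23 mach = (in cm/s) 7.231e+05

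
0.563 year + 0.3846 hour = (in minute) 2.959e+05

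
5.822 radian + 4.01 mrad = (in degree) 333.8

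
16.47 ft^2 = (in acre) 0.0003781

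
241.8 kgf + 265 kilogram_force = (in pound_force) 1117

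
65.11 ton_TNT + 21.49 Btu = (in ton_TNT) 65.11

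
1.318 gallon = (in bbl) 0.03138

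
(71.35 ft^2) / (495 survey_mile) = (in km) 8.321e-09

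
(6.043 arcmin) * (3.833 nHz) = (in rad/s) 6.738e-12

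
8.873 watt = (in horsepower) 0.0119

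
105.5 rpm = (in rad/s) 11.05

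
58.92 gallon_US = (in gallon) 58.92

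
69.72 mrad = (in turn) 0.0111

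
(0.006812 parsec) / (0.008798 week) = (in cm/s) 3.95e+12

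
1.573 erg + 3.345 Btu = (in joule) 3529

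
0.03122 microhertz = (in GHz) 3.122e-17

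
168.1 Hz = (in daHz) 16.81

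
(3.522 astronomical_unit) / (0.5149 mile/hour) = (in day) 2.649e+07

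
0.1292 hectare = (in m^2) 1292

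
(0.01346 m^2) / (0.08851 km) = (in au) 1.017e-15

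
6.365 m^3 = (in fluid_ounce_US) 2.152e+05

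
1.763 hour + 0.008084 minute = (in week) 0.01049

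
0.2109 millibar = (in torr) 0.1582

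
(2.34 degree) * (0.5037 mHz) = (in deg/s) 0.001179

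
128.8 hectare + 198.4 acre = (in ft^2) 2.251e+07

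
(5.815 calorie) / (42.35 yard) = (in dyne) 6.283e+04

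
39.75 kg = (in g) 3.975e+04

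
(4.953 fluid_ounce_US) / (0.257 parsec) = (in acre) 4.564e-24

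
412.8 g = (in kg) 0.4128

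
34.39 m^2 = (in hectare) 0.003439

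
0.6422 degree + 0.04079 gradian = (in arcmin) 40.73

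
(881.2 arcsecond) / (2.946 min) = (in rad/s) 2.417e-05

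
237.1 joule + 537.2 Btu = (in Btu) 537.4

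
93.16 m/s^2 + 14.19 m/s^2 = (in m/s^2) 107.3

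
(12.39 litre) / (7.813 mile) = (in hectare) 9.854e-11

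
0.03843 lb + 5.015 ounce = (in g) 159.6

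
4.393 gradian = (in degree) 3.954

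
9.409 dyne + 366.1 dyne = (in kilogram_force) 0.0003829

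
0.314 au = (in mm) 4.697e+13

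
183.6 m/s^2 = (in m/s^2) 183.6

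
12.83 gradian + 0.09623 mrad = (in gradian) 12.84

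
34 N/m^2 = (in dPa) 340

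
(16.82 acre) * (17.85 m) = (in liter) 1.215e+09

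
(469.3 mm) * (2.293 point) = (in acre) 9.381e-08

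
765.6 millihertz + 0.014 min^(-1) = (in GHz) 7.658e-10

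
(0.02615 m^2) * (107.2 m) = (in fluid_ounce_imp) 9.866e+04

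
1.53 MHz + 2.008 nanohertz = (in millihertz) 1.53e+09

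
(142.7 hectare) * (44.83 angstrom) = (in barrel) 0.04024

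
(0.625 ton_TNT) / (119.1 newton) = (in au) 0.0001468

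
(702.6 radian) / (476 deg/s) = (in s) 84.57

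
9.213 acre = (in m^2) 3.728e+04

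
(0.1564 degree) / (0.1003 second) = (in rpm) 0.2599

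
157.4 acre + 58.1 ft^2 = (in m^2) 6.37e+05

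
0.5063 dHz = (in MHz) 5.063e-08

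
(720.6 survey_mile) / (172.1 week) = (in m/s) 0.01114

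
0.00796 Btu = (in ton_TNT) 2.007e-09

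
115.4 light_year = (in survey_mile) 6.784e+14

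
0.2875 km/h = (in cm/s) 7.986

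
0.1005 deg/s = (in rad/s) 0.001754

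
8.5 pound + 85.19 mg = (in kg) 3.856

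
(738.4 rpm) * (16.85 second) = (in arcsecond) 2.687e+08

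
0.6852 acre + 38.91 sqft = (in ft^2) 2.989e+04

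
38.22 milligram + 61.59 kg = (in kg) 61.59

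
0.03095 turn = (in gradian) 12.38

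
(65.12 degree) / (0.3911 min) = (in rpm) 0.4625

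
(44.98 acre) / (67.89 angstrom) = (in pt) 7.6e+16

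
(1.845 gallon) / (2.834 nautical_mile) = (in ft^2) 1.432e-05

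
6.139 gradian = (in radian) 0.09643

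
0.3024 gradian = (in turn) 0.000756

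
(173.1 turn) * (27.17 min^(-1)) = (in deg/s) 2.822e+04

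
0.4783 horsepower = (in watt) 356.7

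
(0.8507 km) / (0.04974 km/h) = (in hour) 17.1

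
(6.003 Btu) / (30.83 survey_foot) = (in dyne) 6.74e+07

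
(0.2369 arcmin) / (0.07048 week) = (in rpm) 1.544e-08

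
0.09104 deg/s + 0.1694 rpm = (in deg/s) 1.107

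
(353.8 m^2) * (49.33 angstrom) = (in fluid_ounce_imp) 0.06143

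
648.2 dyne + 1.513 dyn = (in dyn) 649.7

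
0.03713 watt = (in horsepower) 4.979e-05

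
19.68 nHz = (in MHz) 1.968e-14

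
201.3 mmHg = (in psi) 3.892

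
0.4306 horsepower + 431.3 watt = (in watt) 752.4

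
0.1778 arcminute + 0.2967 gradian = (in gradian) 0.3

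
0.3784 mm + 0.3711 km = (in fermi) 3.711e+17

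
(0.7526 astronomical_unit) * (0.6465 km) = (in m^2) 7.279e+13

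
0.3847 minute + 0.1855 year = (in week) 9.673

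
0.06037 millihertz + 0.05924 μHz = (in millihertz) 0.06043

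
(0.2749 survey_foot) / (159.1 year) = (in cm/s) 1.67e-09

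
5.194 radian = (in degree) 297.6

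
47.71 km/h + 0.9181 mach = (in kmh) 1173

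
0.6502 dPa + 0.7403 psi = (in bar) 0.05104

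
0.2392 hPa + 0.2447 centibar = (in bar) 0.002686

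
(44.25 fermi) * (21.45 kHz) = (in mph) 2.123e-09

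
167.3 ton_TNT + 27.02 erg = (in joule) 7e+11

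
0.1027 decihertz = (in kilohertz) 1.027e-05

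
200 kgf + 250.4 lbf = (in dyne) 3.075e+08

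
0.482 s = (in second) 0.482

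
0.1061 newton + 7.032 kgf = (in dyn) 6.907e+06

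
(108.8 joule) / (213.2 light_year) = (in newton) 5.394e-17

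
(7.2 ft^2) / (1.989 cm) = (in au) 2.248e-10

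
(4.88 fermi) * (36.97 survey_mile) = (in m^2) 2.903e-10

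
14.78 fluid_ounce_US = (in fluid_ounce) 14.78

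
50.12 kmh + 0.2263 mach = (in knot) 176.8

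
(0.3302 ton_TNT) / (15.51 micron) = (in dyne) 8.908e+18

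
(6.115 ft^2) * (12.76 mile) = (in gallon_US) 3.082e+06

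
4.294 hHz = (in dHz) 4294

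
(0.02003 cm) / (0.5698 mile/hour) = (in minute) 1.311e-05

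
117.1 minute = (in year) 0.0002228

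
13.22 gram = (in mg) 1.322e+04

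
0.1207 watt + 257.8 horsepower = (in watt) 1.922e+05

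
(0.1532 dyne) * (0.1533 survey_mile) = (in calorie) 9.034e-05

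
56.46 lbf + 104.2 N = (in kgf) 36.24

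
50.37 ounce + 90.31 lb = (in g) 4.239e+04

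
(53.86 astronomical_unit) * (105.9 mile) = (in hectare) 1.373e+14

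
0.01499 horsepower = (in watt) 11.18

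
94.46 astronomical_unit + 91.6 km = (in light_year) 0.001494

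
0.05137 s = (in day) 5.946e-07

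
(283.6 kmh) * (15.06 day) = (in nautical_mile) 5.535e+04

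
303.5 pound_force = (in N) 1350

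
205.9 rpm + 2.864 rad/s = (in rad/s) 24.43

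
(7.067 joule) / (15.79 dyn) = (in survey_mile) 27.81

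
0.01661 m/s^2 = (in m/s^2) 0.01661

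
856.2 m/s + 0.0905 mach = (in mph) 1984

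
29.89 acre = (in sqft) 1.302e+06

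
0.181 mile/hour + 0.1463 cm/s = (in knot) 0.1601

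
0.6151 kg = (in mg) 6.151e+05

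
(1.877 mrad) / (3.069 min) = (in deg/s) 0.000584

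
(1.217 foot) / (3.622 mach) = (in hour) 8.355e-08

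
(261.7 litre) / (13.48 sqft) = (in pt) 592.4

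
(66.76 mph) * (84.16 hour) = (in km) 9042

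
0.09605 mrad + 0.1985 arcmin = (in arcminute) 0.5287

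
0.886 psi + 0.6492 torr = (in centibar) 6.195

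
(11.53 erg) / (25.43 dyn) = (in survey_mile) 2.817e-06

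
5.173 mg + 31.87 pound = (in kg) 14.46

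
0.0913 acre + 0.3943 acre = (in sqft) 2.115e+04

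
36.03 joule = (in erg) 3.603e+08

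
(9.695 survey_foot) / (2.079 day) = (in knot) 3.198e-05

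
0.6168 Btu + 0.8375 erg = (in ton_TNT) 1.555e-07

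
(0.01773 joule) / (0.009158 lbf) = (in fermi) 4.352e+14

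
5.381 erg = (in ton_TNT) 1.286e-16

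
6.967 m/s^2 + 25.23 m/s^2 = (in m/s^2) 32.2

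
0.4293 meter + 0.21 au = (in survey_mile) 1.952e+07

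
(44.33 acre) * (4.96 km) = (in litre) 8.898e+11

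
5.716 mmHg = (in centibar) 0.7621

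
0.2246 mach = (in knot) 148.7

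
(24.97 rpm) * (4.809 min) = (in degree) 4.323e+04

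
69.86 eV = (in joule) 1.119e-17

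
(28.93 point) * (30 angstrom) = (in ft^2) 3.296e-10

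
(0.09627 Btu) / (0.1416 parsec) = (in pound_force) 5.226e-15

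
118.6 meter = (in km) 0.1186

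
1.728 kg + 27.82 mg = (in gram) 1728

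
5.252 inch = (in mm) 133.4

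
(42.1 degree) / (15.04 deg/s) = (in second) 2.799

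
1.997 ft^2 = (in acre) 4.584e-05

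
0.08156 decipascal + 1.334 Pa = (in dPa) 13.42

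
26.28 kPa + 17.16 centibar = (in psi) 6.3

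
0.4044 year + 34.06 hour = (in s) 1.288e+07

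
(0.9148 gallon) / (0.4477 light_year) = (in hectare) 8.176e-23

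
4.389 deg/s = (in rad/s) 0.0766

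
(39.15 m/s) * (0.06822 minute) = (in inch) 6309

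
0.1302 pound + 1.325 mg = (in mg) 5.906e+04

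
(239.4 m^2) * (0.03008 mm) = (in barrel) 0.04529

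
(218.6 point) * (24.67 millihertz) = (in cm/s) 0.1902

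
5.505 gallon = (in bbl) 0.1311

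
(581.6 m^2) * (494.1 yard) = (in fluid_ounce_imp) 9.248e+09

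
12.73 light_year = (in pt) 3.414e+20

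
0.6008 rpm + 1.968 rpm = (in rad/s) 0.269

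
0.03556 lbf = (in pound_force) 0.03556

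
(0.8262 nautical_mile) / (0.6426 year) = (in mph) 0.0001689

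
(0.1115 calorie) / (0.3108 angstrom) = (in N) 1.501e+10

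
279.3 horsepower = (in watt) 2.083e+05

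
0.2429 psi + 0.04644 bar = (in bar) 0.06319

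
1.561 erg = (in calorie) 3.731e-08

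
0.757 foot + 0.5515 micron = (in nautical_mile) 0.0001246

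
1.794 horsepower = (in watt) 1338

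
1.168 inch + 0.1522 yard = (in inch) 6.647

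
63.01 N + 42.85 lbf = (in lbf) 57.02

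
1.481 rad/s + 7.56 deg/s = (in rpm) 15.4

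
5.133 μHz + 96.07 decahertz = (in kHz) 0.9607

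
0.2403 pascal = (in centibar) 0.0002403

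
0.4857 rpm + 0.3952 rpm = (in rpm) 0.8809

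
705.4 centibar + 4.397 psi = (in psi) 106.7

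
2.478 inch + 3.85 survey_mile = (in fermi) 6.196e+18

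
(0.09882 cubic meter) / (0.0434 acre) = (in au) 3.761e-15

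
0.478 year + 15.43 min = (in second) 1.508e+07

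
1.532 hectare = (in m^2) 1.532e+04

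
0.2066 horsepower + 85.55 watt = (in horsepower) 0.3213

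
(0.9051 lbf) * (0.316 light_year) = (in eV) 7.512e+34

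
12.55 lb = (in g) 5693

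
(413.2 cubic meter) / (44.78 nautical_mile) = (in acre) 1.231e-06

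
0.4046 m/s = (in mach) 0.001188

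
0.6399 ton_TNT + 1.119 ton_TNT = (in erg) 7.359e+16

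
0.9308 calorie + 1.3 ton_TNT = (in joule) 5.439e+09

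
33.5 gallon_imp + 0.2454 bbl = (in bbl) 1.203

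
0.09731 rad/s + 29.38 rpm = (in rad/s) 3.174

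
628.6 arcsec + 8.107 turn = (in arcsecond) 1.051e+07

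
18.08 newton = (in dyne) 1.808e+06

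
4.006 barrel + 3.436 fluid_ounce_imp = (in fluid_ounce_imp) 2.242e+04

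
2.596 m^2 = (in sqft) 27.94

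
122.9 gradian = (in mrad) 1931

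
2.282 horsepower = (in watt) 1702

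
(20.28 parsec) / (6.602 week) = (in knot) 3.046e+11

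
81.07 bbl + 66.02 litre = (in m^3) 12.96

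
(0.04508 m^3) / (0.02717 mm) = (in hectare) 0.1659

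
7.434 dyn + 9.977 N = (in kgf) 1.017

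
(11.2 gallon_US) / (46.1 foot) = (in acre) 7.456e-07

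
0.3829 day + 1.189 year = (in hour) 1.042e+04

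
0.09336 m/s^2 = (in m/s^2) 0.09336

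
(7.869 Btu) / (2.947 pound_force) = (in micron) 6.333e+08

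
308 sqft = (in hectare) 0.002861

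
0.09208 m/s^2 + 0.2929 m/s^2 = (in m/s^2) 0.385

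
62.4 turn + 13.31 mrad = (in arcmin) 1.348e+06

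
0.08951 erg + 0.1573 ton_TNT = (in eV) 4.108e+27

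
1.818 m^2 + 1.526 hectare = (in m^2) 1.526e+04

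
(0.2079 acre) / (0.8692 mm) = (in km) 967.9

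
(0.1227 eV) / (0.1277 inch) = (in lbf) 1.363e-18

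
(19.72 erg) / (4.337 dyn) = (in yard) 0.04973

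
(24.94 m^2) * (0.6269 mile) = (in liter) 2.516e+07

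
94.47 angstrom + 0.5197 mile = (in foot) 2744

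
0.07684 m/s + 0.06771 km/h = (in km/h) 0.3443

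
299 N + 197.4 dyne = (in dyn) 2.99e+07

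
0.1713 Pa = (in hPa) 0.001713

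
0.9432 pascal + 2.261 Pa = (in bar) 3.204e-05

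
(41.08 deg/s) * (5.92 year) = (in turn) 2.13e+07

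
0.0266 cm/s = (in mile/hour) 0.000595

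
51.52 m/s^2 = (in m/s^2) 51.52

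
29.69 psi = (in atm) 2.02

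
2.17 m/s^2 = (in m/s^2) 2.17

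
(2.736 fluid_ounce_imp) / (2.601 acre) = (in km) 7.385e-12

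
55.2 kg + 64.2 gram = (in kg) 55.26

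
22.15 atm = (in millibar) 2.244e+04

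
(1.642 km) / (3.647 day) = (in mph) 0.01166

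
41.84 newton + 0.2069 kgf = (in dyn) 4.387e+06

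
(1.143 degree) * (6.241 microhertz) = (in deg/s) 7.133e-06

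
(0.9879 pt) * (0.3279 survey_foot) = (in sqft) 0.0003749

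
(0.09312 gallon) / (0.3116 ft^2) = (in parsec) 3.946e-19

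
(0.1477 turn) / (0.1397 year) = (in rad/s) 2.106e-07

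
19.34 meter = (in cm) 1934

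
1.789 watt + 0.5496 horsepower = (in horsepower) 0.552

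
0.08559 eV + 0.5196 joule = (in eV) 3.243e+18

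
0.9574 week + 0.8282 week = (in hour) 300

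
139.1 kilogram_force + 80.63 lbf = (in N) 1723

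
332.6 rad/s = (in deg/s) 1.906e+04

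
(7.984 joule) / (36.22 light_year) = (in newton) 2.33e-17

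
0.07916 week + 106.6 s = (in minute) 799.7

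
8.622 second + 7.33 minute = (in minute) 7.474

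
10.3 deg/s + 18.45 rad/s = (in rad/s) 18.63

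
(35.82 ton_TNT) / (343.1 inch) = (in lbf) 3.866e+09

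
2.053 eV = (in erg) 3.289e-12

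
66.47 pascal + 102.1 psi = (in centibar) 704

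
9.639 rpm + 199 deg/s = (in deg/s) 256.8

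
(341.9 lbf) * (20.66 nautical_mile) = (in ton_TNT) 0.01391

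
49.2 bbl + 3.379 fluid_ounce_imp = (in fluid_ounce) 2.645e+05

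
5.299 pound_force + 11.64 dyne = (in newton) 23.57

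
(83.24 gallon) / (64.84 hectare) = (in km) 4.86e-10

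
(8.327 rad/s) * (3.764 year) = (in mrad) 9.884e+11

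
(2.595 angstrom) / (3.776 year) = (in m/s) 2.179e-18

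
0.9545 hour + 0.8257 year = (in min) 4.34e+05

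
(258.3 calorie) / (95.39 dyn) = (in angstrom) 1.133e+16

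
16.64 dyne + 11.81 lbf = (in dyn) 5.253e+06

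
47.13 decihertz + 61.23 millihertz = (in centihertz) 477.4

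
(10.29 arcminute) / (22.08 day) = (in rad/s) 1.569e-09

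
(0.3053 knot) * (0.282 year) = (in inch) 5.499e+07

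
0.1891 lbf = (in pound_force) 0.1891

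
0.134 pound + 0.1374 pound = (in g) 123.1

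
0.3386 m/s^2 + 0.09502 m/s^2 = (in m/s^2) 0.4336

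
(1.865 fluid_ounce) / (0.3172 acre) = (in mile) 2.67e-11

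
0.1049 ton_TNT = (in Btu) 4.16e+05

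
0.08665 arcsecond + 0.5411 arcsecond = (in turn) 4.844e-07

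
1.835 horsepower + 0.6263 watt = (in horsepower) 1.836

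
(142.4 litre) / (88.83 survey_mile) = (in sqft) 1.072e-05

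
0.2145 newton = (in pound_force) 0.04822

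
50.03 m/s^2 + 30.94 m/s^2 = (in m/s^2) 80.97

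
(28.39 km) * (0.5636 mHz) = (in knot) 31.1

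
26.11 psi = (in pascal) 1.8e+05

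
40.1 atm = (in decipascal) 4.063e+07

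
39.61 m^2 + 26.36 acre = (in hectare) 10.67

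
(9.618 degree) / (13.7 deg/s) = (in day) 8.126e-06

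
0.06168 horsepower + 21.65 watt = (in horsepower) 0.09071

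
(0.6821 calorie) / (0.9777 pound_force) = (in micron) 6.562e+05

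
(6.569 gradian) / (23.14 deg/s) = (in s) 0.2555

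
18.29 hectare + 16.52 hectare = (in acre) 86.02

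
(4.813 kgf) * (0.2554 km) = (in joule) 1.205e+04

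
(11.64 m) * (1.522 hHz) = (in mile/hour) 3963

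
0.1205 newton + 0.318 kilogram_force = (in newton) 3.239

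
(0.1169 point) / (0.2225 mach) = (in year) 1.726e-14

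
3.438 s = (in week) 5.685e-06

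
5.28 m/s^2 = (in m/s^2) 5.28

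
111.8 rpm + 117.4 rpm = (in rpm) 229.2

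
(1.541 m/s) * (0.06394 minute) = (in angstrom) 5.912e+10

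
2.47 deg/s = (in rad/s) 0.04311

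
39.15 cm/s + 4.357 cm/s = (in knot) 0.8457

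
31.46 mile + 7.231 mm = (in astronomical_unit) 3.384e-07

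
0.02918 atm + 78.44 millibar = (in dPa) 1.08e+05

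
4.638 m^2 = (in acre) 0.001146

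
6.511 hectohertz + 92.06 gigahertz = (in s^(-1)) 9.206e+10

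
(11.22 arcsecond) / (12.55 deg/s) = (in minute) 4.139e-06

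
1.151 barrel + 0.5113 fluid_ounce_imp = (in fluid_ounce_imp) 6441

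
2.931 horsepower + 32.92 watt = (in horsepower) 2.975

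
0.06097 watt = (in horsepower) 8.176e-05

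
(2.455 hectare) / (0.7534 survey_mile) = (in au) 1.353e-10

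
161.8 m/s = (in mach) 0.4752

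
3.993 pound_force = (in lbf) 3.993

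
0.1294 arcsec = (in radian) 6.273e-07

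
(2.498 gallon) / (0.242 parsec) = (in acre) 3.129e-22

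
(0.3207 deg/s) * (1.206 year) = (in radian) 2.129e+05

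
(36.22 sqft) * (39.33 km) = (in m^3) 1.323e+05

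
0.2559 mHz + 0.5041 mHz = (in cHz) 0.076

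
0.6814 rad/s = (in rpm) 6.507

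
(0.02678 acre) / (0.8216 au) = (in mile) 5.479e-13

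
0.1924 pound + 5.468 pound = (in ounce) 90.57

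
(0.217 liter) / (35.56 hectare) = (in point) 1.73e-06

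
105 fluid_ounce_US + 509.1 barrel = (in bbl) 509.1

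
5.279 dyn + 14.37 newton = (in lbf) 3.231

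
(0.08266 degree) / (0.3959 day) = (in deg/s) 2.417e-06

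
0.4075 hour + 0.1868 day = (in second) 1.761e+04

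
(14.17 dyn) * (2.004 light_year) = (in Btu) 2.546e+09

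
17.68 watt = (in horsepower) 0.02371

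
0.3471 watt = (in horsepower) 0.0004655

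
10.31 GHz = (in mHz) 1.031e+13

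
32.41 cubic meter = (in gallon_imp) 7129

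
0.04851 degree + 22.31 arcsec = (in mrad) 0.9548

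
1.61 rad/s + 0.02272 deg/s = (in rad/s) 1.61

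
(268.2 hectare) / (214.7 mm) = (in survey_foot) 4.098e+07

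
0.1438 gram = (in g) 0.1438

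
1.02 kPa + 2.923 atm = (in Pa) 2.972e+05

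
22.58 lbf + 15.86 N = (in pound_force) 26.15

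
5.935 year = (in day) 2166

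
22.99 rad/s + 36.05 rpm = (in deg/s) 1534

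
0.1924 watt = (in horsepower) 0.000258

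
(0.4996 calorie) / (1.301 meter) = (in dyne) 1.607e+05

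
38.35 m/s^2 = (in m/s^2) 38.35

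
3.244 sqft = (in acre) 7.447e-05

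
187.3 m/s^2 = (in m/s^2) 187.3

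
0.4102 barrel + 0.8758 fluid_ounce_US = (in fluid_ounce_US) 2206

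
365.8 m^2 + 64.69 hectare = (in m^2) 6.473e+05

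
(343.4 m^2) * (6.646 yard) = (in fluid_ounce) 7.057e+07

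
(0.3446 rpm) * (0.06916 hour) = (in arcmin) 3.089e+04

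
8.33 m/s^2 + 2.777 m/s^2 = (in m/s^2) 11.11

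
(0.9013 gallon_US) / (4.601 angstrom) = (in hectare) 741.5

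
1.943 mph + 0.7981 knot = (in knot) 2.487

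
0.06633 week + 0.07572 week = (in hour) 23.86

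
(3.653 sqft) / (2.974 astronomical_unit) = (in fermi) 762.8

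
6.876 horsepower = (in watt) 5127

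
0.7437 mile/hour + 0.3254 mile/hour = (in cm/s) 47.79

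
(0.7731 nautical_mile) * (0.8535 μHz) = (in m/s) 0.001222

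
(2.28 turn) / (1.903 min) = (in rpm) 1.198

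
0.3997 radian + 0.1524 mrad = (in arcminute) 1375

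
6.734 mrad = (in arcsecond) 1389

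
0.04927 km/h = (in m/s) 0.01369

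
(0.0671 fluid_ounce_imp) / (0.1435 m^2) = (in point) 0.03766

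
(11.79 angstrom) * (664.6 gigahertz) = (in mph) 1753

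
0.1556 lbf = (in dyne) 6.921e+04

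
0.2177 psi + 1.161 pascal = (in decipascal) 1.502e+04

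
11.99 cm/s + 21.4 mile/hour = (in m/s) 9.687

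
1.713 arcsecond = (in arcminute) 0.02855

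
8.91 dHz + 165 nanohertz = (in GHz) 8.91e-10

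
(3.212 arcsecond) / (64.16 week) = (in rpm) 3.832e-12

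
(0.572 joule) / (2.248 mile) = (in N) 0.0001581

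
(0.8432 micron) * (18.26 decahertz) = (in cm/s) 0.0154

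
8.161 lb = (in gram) 3702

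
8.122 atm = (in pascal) 8.23e+05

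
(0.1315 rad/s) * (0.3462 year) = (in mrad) 1.436e+09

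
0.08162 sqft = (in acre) 1.874e-06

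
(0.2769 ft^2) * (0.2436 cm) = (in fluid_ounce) 2.119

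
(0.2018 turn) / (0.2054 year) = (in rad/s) 1.957e-07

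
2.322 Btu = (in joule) 2450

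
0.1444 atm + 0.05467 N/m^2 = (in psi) 2.122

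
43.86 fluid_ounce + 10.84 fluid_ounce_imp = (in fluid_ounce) 54.27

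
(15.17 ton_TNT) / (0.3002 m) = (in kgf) 2.156e+10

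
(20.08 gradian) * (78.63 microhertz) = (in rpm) 0.0002368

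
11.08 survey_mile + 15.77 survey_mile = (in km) 43.21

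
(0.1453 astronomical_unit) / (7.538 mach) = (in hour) 2352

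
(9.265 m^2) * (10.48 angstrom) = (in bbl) 6.107e-08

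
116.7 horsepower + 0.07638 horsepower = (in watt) 8.708e+04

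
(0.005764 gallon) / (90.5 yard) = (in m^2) 2.637e-07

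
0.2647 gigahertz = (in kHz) 2.647e+05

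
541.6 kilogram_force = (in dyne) 5.311e+08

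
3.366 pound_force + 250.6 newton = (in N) 265.6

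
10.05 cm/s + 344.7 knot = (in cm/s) 1.774e+04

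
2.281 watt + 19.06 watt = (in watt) 21.34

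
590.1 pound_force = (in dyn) 2.625e+08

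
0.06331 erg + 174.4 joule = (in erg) 1.744e+09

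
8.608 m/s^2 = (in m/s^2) 8.608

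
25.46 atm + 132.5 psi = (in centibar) 3493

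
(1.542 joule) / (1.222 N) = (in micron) 1.262e+06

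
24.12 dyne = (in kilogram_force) 2.46e-05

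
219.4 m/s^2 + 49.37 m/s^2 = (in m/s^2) 268.8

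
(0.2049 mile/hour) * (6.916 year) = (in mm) 1.998e+10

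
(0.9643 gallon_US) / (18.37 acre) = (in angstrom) 491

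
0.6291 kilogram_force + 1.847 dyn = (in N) 6.169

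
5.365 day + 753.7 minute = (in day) 5.888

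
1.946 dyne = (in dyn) 1.946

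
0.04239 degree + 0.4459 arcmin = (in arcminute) 2.989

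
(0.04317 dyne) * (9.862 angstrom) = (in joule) 4.257e-16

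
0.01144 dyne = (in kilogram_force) 1.167e-08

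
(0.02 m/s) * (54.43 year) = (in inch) 1.352e+09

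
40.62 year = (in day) 1.483e+04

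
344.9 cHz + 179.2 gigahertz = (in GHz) 179.2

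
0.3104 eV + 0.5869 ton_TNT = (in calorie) 5.869e+08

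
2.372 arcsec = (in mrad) 0.0115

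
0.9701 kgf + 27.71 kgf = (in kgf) 28.68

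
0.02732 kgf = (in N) 0.2679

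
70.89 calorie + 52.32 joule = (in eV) 2.178e+21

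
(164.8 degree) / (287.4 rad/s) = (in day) 1.158e-07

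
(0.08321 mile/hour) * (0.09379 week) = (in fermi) 2.11e+18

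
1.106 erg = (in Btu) 1.048e-10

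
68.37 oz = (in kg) 1.938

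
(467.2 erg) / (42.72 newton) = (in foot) 3.588e-06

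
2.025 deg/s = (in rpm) 0.3375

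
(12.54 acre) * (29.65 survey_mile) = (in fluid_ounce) 8.188e+13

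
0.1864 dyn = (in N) 1.864e-06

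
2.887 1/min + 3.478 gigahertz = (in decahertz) 3.478e+08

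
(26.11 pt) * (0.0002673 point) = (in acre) 2.146e-13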